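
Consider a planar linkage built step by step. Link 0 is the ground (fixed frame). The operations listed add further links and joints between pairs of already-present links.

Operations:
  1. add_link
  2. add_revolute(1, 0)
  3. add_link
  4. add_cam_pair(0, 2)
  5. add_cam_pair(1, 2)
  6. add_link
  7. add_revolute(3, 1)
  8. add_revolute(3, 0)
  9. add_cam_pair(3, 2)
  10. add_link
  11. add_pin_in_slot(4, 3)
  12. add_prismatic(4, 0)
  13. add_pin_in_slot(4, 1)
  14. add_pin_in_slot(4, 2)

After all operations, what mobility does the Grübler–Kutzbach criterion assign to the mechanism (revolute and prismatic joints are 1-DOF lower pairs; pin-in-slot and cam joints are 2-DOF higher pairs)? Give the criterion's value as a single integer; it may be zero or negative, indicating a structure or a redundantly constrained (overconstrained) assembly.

M = -2

[1;0;0] (link 0 is ground)
L+ [2;0;0]
R(1,0)∈J1 [2;1;0]
L+ [3;1;0]
C(0,2)∈J2 [3;1;1]
C(1,2)∈J2 [3;1;2]
L+ [4;1;2]
R(3,1)∈J1 [4;2;2]
R(3,0)∈J1 [4;3;2]
C(3,2)∈J2 [4;3;3]
L+ [5;3;3]
PS(4,3)∈J2 [5;3;4]
P(4,0)∈J1 [5;4;4]
PS(4,1)∈J2 [5;4;5]
PS(4,2)∈J2 [5;4;6]
mobility = 12 − 8 − 6 = -2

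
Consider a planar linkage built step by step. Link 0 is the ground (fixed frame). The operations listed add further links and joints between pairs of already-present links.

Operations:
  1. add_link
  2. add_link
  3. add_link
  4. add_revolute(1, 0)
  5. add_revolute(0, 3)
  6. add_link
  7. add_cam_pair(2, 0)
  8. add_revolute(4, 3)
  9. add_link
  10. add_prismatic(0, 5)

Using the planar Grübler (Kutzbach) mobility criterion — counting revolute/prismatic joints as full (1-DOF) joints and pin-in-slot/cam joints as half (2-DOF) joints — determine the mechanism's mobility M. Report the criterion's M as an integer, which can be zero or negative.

L=1 J1=0 J2=0
add link → L=2 J1=0 J2=0
add link → L=3 J1=0 J2=0
add link → L=4 J1=0 J2=0
R@1,0 dof=1 J1 → L=4 J1=1 J2=0
R@0,3 dof=1 J1 → L=4 J1=2 J2=0
add link → L=5 J1=2 J2=0
C@2,0 dof=2 J2 → L=5 J1=2 J2=1
R@4,3 dof=1 J1 → L=5 J1=3 J2=1
add link → L=6 J1=3 J2=1
P@0,5 dof=1 J1 → L=6 J1=4 J2=1
M=3(L−1)−2J1−J2=3·5−2·4−1=6

M = 6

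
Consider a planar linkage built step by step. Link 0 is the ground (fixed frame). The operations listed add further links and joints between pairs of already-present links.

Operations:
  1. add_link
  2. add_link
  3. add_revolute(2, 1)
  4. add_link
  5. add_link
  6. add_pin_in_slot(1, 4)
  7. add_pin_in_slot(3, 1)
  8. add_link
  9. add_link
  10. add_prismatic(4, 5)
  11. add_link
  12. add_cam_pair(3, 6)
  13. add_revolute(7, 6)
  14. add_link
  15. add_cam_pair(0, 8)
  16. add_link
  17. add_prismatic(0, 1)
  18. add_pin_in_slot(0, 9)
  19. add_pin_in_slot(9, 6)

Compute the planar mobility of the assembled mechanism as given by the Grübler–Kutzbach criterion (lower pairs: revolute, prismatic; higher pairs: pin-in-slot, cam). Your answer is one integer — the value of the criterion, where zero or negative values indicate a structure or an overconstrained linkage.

M = 13

ground; <1,0,0>
#1 <2,0,0>
#2 <3,0,0>
R:2↔1 J1 <3,1,0>
#3 <4,1,0>
#4 <5,1,0>
PS:1↔4 J2 <5,1,1>
PS:3↔1 J2 <5,1,2>
#5 <6,1,2>
#6 <7,1,2>
P:4↔5 J1 <7,2,2>
#7 <8,2,2>
C:3↔6 J2 <8,2,3>
R:7↔6 J1 <8,3,3>
#8 <9,3,3>
C:0↔8 J2 <9,3,4>
#9 <10,3,4>
P:0↔1 J1 <10,4,4>
PS:0↔9 J2 <10,4,5>
PS:9↔6 J2 <10,4,6>
3×9 − 2×4 − 1×6 = 13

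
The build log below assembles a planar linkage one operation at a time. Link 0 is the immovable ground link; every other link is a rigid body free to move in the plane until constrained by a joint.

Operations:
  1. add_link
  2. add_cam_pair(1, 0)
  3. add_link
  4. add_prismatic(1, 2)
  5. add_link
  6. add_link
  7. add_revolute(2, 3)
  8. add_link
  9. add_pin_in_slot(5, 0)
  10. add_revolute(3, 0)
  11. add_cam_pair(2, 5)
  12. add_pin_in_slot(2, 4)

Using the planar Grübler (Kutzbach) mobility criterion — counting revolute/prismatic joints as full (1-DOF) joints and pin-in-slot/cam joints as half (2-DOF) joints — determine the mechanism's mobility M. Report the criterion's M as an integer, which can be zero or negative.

M = 5

L=1 J1=0 J2=0
add link → L=2 J1=0 J2=0
C@1,0 dof=2 J2 → L=2 J1=0 J2=1
add link → L=3 J1=0 J2=1
P@1,2 dof=1 J1 → L=3 J1=1 J2=1
add link → L=4 J1=1 J2=1
add link → L=5 J1=1 J2=1
R@2,3 dof=1 J1 → L=5 J1=2 J2=1
add link → L=6 J1=2 J2=1
PS@5,0 dof=2 J2 → L=6 J1=2 J2=2
R@3,0 dof=1 J1 → L=6 J1=3 J2=2
C@2,5 dof=2 J2 → L=6 J1=3 J2=3
PS@2,4 dof=2 J2 → L=6 J1=3 J2=4
M=3(L−1)−2J1−J2=3·5−2·3−4=5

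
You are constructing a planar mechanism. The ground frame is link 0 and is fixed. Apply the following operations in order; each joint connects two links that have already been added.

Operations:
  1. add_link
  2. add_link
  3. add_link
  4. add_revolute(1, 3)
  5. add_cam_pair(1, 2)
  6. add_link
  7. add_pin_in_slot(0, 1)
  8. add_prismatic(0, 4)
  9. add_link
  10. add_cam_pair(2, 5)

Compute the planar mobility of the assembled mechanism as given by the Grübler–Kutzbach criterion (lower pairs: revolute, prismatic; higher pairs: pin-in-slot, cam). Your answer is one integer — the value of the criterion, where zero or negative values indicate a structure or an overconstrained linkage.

M = 8

link 0 = ground. State L|J1|J2 = 1|0|0
+link1  2|0|0
+link2  3|0|0
+link3  4|0|0
R(1,3) f=1→J1  4|1|0
C(1,2) f=2→J2  4|1|1
+link4  5|1|1
PS(0,1) f=2→J2  5|1|2
P(0,4) f=1→J1  5|2|2
+link5  6|2|2
C(2,5) f=2→J2  6|2|3
M = 3(6−1)−2·2−3 = 15−4−3 = 8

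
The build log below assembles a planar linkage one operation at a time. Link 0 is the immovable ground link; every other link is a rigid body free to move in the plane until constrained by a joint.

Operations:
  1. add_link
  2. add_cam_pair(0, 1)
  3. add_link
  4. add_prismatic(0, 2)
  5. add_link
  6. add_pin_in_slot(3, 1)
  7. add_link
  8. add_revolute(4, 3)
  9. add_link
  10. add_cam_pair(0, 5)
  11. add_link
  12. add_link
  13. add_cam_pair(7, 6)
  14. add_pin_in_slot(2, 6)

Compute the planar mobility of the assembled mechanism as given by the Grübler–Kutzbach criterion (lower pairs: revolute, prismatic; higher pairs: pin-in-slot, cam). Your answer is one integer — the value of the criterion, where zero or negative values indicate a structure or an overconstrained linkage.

ground; <1,0,0>
#1 <2,0,0>
C:0↔1 J2 <2,0,1>
#2 <3,0,1>
P:0↔2 J1 <3,1,1>
#3 <4,1,1>
PS:3↔1 J2 <4,1,2>
#4 <5,1,2>
R:4↔3 J1 <5,2,2>
#5 <6,2,2>
C:0↔5 J2 <6,2,3>
#6 <7,2,3>
#7 <8,2,3>
C:7↔6 J2 <8,2,4>
PS:2↔6 J2 <8,2,5>
3×7 − 2×2 − 1×5 = 12

M = 12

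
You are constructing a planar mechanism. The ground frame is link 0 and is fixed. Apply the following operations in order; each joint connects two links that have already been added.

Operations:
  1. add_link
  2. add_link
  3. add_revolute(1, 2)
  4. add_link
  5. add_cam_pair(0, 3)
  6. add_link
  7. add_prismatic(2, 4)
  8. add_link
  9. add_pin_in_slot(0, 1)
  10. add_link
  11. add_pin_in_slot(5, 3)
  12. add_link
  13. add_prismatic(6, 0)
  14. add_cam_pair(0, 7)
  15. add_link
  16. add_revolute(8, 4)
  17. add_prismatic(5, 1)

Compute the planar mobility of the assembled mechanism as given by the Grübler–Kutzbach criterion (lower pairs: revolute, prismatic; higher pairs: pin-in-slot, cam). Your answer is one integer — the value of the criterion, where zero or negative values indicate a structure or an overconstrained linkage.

M = 10

link 0 = ground. State L|J1|J2 = 1|0|0
+link1  2|0|0
+link2  3|0|0
R(1,2) f=1→J1  3|1|0
+link3  4|1|0
C(0,3) f=2→J2  4|1|1
+link4  5|1|1
P(2,4) f=1→J1  5|2|1
+link5  6|2|1
PS(0,1) f=2→J2  6|2|2
+link6  7|2|2
PS(5,3) f=2→J2  7|2|3
+link7  8|2|3
P(6,0) f=1→J1  8|3|3
C(0,7) f=2→J2  8|3|4
+link8  9|3|4
R(8,4) f=1→J1  9|4|4
P(5,1) f=1→J1  9|5|4
M = 3(9−1)−2·5−4 = 24−10−4 = 10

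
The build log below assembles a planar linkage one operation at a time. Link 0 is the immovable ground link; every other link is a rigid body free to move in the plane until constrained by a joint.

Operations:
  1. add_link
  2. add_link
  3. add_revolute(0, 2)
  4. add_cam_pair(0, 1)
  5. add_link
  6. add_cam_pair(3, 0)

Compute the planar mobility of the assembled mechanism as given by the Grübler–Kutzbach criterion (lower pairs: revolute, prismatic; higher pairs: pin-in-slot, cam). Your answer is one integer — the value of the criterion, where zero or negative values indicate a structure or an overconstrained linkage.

M = 5

ground; <1,0,0>
#1 <2,0,0>
#2 <3,0,0>
R:0↔2 J1 <3,1,0>
C:0↔1 J2 <3,1,1>
#3 <4,1,1>
C:3↔0 J2 <4,1,2>
3×3 − 2×1 − 1×2 = 5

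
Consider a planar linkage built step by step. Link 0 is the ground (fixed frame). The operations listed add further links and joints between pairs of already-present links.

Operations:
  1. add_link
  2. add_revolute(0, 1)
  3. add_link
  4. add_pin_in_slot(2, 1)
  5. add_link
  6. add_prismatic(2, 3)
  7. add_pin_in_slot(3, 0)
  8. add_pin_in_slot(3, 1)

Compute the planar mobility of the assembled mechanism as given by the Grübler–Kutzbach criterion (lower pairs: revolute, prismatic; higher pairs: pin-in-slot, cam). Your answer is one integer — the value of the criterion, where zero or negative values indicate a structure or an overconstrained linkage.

L=1 J1=0 J2=0
add link → L=2 J1=0 J2=0
R@0,1 dof=1 J1 → L=2 J1=1 J2=0
add link → L=3 J1=1 J2=0
PS@2,1 dof=2 J2 → L=3 J1=1 J2=1
add link → L=4 J1=1 J2=1
P@2,3 dof=1 J1 → L=4 J1=2 J2=1
PS@3,0 dof=2 J2 → L=4 J1=2 J2=2
PS@3,1 dof=2 J2 → L=4 J1=2 J2=3
M=3(L−1)−2J1−J2=3·3−2·2−3=2

M = 2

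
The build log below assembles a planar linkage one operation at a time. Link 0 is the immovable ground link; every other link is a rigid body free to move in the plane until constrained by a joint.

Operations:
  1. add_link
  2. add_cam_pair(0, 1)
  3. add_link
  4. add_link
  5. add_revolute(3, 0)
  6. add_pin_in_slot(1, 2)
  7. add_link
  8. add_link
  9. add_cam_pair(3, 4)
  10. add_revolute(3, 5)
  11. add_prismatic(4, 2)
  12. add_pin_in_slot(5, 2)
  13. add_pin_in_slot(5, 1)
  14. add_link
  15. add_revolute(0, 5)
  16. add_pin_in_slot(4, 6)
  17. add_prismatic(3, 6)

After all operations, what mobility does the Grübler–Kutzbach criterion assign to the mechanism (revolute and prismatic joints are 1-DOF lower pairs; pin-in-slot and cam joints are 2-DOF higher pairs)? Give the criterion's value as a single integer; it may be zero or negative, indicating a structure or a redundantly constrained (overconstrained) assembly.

M = 2

L=1 J1=0 J2=0
add link → L=2 J1=0 J2=0
C@0,1 dof=2 J2 → L=2 J1=0 J2=1
add link → L=3 J1=0 J2=1
add link → L=4 J1=0 J2=1
R@3,0 dof=1 J1 → L=4 J1=1 J2=1
PS@1,2 dof=2 J2 → L=4 J1=1 J2=2
add link → L=5 J1=1 J2=2
add link → L=6 J1=1 J2=2
C@3,4 dof=2 J2 → L=6 J1=1 J2=3
R@3,5 dof=1 J1 → L=6 J1=2 J2=3
P@4,2 dof=1 J1 → L=6 J1=3 J2=3
PS@5,2 dof=2 J2 → L=6 J1=3 J2=4
PS@5,1 dof=2 J2 → L=6 J1=3 J2=5
add link → L=7 J1=3 J2=5
R@0,5 dof=1 J1 → L=7 J1=4 J2=5
PS@4,6 dof=2 J2 → L=7 J1=4 J2=6
P@3,6 dof=1 J1 → L=7 J1=5 J2=6
M=3(L−1)−2J1−J2=3·6−2·5−6=2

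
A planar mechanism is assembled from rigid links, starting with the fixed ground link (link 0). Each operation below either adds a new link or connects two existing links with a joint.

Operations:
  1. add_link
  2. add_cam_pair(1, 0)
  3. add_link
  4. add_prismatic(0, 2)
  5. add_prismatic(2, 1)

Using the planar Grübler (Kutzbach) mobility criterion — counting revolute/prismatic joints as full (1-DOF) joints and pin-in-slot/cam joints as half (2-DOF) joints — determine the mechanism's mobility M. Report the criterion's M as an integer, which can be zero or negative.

ground; <1,0,0>
#1 <2,0,0>
C:1↔0 J2 <2,0,1>
#2 <3,0,1>
P:0↔2 J1 <3,1,1>
P:2↔1 J1 <3,2,1>
3×2 − 2×2 − 1×1 = 1

M = 1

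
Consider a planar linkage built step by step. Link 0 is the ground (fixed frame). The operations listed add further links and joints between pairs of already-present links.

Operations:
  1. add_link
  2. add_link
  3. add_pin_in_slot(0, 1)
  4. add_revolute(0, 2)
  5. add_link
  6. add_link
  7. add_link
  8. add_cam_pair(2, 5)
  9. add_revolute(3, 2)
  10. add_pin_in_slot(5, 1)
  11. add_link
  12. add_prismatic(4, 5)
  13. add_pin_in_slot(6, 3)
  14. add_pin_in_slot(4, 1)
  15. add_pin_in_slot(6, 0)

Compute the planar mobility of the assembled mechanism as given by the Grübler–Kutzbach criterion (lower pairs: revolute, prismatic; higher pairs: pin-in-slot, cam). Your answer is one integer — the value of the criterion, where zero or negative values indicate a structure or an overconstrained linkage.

M = 6

link 0 = ground. State L|J1|J2 = 1|0|0
+link1  2|0|0
+link2  3|0|0
PS(0,1) f=2→J2  3|0|1
R(0,2) f=1→J1  3|1|1
+link3  4|1|1
+link4  5|1|1
+link5  6|1|1
C(2,5) f=2→J2  6|1|2
R(3,2) f=1→J1  6|2|2
PS(5,1) f=2→J2  6|2|3
+link6  7|2|3
P(4,5) f=1→J1  7|3|3
PS(6,3) f=2→J2  7|3|4
PS(4,1) f=2→J2  7|3|5
PS(6,0) f=2→J2  7|3|6
M = 3(7−1)−2·3−6 = 18−6−6 = 6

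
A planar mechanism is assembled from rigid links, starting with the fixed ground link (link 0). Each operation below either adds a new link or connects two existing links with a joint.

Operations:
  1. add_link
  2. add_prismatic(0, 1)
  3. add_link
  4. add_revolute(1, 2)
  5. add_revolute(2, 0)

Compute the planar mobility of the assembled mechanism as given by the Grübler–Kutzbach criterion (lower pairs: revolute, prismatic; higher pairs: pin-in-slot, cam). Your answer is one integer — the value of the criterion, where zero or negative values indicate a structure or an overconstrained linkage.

M = 0

[1;0;0] (link 0 is ground)
L+ [2;0;0]
P(0,1)∈J1 [2;1;0]
L+ [3;1;0]
R(1,2)∈J1 [3;2;0]
R(2,0)∈J1 [3;3;0]
mobility = 6 − 6 − 0 = 0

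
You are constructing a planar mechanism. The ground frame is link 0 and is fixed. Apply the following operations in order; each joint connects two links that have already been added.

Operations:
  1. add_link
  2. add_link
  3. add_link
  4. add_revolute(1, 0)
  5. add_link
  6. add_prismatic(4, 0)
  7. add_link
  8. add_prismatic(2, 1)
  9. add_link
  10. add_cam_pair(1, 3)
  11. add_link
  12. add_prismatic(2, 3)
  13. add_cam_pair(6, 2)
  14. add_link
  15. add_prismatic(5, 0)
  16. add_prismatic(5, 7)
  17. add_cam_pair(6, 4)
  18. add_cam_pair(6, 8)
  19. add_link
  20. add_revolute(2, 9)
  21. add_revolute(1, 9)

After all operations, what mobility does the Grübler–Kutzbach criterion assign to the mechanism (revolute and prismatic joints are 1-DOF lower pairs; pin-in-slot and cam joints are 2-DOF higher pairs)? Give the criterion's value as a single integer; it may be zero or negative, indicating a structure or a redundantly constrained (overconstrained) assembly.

M = 7

ground; <1,0,0>
#1 <2,0,0>
#2 <3,0,0>
#3 <4,0,0>
R:1↔0 J1 <4,1,0>
#4 <5,1,0>
P:4↔0 J1 <5,2,0>
#5 <6,2,0>
P:2↔1 J1 <6,3,0>
#6 <7,3,0>
C:1↔3 J2 <7,3,1>
#7 <8,3,1>
P:2↔3 J1 <8,4,1>
C:6↔2 J2 <8,4,2>
#8 <9,4,2>
P:5↔0 J1 <9,5,2>
P:5↔7 J1 <9,6,2>
C:6↔4 J2 <9,6,3>
C:6↔8 J2 <9,6,4>
#9 <10,6,4>
R:2↔9 J1 <10,7,4>
R:1↔9 J1 <10,8,4>
3×9 − 2×8 − 1×4 = 7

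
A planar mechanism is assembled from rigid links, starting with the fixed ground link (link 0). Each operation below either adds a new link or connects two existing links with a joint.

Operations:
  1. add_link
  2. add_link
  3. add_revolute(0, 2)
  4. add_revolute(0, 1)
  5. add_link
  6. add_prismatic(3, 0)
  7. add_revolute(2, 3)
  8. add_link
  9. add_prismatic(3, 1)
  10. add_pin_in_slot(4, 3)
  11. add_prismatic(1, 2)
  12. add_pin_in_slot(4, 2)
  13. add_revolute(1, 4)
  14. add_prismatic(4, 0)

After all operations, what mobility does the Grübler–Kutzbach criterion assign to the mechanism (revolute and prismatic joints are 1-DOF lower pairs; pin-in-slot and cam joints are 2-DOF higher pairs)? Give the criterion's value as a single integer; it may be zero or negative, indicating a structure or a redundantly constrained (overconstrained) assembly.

[1;0;0] (link 0 is ground)
L+ [2;0;0]
L+ [3;0;0]
R(0,2)∈J1 [3;1;0]
R(0,1)∈J1 [3;2;0]
L+ [4;2;0]
P(3,0)∈J1 [4;3;0]
R(2,3)∈J1 [4;4;0]
L+ [5;4;0]
P(3,1)∈J1 [5;5;0]
PS(4,3)∈J2 [5;5;1]
P(1,2)∈J1 [5;6;1]
PS(4,2)∈J2 [5;6;2]
R(1,4)∈J1 [5;7;2]
P(4,0)∈J1 [5;8;2]
mobility = 12 − 16 − 2 = -6

M = -6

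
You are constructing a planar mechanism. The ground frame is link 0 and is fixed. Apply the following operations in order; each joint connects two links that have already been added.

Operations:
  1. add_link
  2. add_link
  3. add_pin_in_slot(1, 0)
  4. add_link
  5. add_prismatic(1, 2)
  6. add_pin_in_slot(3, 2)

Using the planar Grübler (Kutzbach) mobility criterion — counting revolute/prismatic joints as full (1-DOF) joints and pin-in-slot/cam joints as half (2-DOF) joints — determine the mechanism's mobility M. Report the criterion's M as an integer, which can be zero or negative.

M = 5

ground; <1,0,0>
#1 <2,0,0>
#2 <3,0,0>
PS:1↔0 J2 <3,0,1>
#3 <4,0,1>
P:1↔2 J1 <4,1,1>
PS:3↔2 J2 <4,1,2>
3×3 − 2×1 − 1×2 = 5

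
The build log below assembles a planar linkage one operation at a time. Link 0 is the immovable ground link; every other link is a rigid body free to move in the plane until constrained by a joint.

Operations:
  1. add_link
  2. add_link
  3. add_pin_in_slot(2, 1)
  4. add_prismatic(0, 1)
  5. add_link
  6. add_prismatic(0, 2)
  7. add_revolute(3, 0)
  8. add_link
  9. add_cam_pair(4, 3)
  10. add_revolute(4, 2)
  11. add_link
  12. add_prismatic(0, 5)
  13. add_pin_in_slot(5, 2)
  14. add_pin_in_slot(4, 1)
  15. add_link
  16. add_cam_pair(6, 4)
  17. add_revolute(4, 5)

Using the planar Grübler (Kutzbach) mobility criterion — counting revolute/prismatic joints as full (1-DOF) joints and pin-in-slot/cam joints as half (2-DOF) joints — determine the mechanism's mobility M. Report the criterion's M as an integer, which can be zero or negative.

M = 1

[1;0;0] (link 0 is ground)
L+ [2;0;0]
L+ [3;0;0]
PS(2,1)∈J2 [3;0;1]
P(0,1)∈J1 [3;1;1]
L+ [4;1;1]
P(0,2)∈J1 [4;2;1]
R(3,0)∈J1 [4;3;1]
L+ [5;3;1]
C(4,3)∈J2 [5;3;2]
R(4,2)∈J1 [5;4;2]
L+ [6;4;2]
P(0,5)∈J1 [6;5;2]
PS(5,2)∈J2 [6;5;3]
PS(4,1)∈J2 [6;5;4]
L+ [7;5;4]
C(6,4)∈J2 [7;5;5]
R(4,5)∈J1 [7;6;5]
mobility = 18 − 12 − 5 = 1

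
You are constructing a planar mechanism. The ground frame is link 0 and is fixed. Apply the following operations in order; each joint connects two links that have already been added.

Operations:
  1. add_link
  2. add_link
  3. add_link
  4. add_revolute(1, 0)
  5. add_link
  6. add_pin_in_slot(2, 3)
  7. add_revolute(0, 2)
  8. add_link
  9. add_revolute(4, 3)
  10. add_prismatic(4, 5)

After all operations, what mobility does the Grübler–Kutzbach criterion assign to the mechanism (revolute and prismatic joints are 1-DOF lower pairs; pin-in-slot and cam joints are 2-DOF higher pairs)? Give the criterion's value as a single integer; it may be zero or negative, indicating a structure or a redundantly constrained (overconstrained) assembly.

ground; <1,0,0>
#1 <2,0,0>
#2 <3,0,0>
#3 <4,0,0>
R:1↔0 J1 <4,1,0>
#4 <5,1,0>
PS:2↔3 J2 <5,1,1>
R:0↔2 J1 <5,2,1>
#5 <6,2,1>
R:4↔3 J1 <6,3,1>
P:4↔5 J1 <6,4,1>
3×5 − 2×4 − 1×1 = 6

M = 6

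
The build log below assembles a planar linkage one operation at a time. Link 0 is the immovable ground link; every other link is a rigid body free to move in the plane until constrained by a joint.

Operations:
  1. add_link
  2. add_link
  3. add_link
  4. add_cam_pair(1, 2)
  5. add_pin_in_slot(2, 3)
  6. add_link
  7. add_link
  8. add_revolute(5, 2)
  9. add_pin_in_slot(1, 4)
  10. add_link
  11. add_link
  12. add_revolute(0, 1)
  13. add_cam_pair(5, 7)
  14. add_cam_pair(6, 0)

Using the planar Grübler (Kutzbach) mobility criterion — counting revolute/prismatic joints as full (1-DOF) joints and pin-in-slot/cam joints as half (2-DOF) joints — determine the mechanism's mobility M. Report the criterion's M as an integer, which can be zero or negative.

[1;0;0] (link 0 is ground)
L+ [2;0;0]
L+ [3;0;0]
L+ [4;0;0]
C(1,2)∈J2 [4;0;1]
PS(2,3)∈J2 [4;0;2]
L+ [5;0;2]
L+ [6;0;2]
R(5,2)∈J1 [6;1;2]
PS(1,4)∈J2 [6;1;3]
L+ [7;1;3]
L+ [8;1;3]
R(0,1)∈J1 [8;2;3]
C(5,7)∈J2 [8;2;4]
C(6,0)∈J2 [8;2;5]
mobility = 21 − 4 − 5 = 12

M = 12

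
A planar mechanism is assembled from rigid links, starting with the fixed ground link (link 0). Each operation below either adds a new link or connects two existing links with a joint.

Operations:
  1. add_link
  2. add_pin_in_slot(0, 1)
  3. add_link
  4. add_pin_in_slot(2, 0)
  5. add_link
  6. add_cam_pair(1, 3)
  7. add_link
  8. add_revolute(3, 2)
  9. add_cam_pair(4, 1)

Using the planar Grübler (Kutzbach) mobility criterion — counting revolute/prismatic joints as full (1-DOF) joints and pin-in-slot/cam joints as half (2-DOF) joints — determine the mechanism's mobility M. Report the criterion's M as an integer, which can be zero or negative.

M = 6

(L,J1,J2)=(1,0,0); link0 fixed
link1: (2,0,0)
PS 0-1 [J2]: (2,0,1)
link2: (3,0,1)
PS 2-0 [J2]: (3,0,2)
link3: (4,0,2)
C 1-3 [J2]: (4,0,3)
link4: (5,0,3)
R 3-2 [J1]: (5,1,3)
C 4-1 [J2]: (5,1,4)
Grübler: 3·4 − 2·1 − 4 = 6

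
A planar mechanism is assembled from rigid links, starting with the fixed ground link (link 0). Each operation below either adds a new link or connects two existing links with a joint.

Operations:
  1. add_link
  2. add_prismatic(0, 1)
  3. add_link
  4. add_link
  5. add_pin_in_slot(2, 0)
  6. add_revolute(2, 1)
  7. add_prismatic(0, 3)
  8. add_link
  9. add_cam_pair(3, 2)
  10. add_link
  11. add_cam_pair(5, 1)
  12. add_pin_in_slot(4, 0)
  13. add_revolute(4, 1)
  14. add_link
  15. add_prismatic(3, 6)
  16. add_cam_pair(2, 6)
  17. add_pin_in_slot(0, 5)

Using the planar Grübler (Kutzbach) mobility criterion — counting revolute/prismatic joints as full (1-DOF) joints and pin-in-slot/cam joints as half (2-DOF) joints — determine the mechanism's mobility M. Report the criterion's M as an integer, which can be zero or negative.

M = 2

link 0 = ground. State L|J1|J2 = 1|0|0
+link1  2|0|0
P(0,1) f=1→J1  2|1|0
+link2  3|1|0
+link3  4|1|0
PS(2,0) f=2→J2  4|1|1
R(2,1) f=1→J1  4|2|1
P(0,3) f=1→J1  4|3|1
+link4  5|3|1
C(3,2) f=2→J2  5|3|2
+link5  6|3|2
C(5,1) f=2→J2  6|3|3
PS(4,0) f=2→J2  6|3|4
R(4,1) f=1→J1  6|4|4
+link6  7|4|4
P(3,6) f=1→J1  7|5|4
C(2,6) f=2→J2  7|5|5
PS(0,5) f=2→J2  7|5|6
M = 3(7−1)−2·5−6 = 18−10−6 = 2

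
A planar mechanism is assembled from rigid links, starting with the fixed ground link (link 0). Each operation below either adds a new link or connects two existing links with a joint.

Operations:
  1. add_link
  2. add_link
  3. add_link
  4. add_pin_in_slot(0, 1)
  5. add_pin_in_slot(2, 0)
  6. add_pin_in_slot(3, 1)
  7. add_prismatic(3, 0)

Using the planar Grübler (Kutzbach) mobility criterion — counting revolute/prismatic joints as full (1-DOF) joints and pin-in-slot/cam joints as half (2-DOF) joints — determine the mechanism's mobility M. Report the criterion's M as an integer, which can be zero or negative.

M = 4

(L,J1,J2)=(1,0,0); link0 fixed
link1: (2,0,0)
link2: (3,0,0)
link3: (4,0,0)
PS 0-1 [J2]: (4,0,1)
PS 2-0 [J2]: (4,0,2)
PS 3-1 [J2]: (4,0,3)
P 3-0 [J1]: (4,1,3)
Grübler: 3·3 − 2·1 − 3 = 4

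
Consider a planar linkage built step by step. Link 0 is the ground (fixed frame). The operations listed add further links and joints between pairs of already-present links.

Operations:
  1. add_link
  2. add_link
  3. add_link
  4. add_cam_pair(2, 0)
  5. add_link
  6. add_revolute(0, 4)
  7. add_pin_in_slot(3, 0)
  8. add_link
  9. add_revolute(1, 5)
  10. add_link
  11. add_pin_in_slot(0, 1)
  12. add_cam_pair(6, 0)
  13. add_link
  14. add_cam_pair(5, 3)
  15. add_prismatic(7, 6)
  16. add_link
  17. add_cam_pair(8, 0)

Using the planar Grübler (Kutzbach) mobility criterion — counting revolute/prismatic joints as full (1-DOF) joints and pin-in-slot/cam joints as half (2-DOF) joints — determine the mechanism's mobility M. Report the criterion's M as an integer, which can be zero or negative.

L=1 J1=0 J2=0
add link → L=2 J1=0 J2=0
add link → L=3 J1=0 J2=0
add link → L=4 J1=0 J2=0
C@2,0 dof=2 J2 → L=4 J1=0 J2=1
add link → L=5 J1=0 J2=1
R@0,4 dof=1 J1 → L=5 J1=1 J2=1
PS@3,0 dof=2 J2 → L=5 J1=1 J2=2
add link → L=6 J1=1 J2=2
R@1,5 dof=1 J1 → L=6 J1=2 J2=2
add link → L=7 J1=2 J2=2
PS@0,1 dof=2 J2 → L=7 J1=2 J2=3
C@6,0 dof=2 J2 → L=7 J1=2 J2=4
add link → L=8 J1=2 J2=4
C@5,3 dof=2 J2 → L=8 J1=2 J2=5
P@7,6 dof=1 J1 → L=8 J1=3 J2=5
add link → L=9 J1=3 J2=5
C@8,0 dof=2 J2 → L=9 J1=3 J2=6
M=3(L−1)−2J1−J2=3·8−2·3−6=12

M = 12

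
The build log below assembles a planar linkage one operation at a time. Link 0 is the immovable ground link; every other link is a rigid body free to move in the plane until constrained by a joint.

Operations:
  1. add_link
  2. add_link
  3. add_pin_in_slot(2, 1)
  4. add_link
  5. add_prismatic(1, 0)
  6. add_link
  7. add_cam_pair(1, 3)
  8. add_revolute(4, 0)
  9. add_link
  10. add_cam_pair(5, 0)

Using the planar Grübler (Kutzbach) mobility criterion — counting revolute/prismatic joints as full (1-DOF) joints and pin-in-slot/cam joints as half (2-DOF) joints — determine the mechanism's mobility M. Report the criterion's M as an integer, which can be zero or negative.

[1;0;0] (link 0 is ground)
L+ [2;0;0]
L+ [3;0;0]
PS(2,1)∈J2 [3;0;1]
L+ [4;0;1]
P(1,0)∈J1 [4;1;1]
L+ [5;1;1]
C(1,3)∈J2 [5;1;2]
R(4,0)∈J1 [5;2;2]
L+ [6;2;2]
C(5,0)∈J2 [6;2;3]
mobility = 15 − 4 − 3 = 8

M = 8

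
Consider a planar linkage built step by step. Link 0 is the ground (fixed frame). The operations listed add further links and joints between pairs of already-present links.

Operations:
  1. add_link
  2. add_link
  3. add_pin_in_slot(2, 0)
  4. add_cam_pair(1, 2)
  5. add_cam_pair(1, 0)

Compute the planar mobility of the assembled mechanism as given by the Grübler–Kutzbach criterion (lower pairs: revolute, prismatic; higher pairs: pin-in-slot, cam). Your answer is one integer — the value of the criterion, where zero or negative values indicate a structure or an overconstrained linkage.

ground; <1,0,0>
#1 <2,0,0>
#2 <3,0,0>
PS:2↔0 J2 <3,0,1>
C:1↔2 J2 <3,0,2>
C:1↔0 J2 <3,0,3>
3×2 − 2×0 − 1×3 = 3

M = 3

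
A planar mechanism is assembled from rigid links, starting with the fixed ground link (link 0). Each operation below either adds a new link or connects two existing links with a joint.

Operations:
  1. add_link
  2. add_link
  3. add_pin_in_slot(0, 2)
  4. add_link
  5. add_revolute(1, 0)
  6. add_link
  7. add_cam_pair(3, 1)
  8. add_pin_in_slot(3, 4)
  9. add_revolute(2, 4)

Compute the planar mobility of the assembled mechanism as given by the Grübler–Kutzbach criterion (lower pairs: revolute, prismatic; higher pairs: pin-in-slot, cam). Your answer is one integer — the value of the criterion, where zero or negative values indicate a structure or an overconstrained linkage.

M = 5

(L,J1,J2)=(1,0,0); link0 fixed
link1: (2,0,0)
link2: (3,0,0)
PS 0-2 [J2]: (3,0,1)
link3: (4,0,1)
R 1-0 [J1]: (4,1,1)
link4: (5,1,1)
C 3-1 [J2]: (5,1,2)
PS 3-4 [J2]: (5,1,3)
R 2-4 [J1]: (5,2,3)
Grübler: 3·4 − 2·2 − 3 = 5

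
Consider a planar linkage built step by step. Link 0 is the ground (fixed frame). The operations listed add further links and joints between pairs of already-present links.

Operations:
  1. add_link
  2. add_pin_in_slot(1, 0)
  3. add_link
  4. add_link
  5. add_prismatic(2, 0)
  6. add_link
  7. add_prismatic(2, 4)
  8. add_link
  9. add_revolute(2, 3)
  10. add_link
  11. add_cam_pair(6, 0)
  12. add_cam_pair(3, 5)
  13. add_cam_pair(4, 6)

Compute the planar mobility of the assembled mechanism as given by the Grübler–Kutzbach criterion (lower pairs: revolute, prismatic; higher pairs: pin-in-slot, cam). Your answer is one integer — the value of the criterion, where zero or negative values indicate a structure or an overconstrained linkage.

M = 8

[1;0;0] (link 0 is ground)
L+ [2;0;0]
PS(1,0)∈J2 [2;0;1]
L+ [3;0;1]
L+ [4;0;1]
P(2,0)∈J1 [4;1;1]
L+ [5;1;1]
P(2,4)∈J1 [5;2;1]
L+ [6;2;1]
R(2,3)∈J1 [6;3;1]
L+ [7;3;1]
C(6,0)∈J2 [7;3;2]
C(3,5)∈J2 [7;3;3]
C(4,6)∈J2 [7;3;4]
mobility = 18 − 6 − 4 = 8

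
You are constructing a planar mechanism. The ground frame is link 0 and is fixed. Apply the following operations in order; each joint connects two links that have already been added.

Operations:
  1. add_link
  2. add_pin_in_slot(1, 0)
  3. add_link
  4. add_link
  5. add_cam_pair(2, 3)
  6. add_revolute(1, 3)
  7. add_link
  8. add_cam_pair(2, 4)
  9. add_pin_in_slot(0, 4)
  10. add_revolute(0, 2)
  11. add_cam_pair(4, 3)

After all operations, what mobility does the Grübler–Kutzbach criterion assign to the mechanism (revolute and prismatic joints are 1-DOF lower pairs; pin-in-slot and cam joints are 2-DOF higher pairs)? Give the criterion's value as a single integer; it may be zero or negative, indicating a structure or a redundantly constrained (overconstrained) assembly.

M = 3

[1;0;0] (link 0 is ground)
L+ [2;0;0]
PS(1,0)∈J2 [2;0;1]
L+ [3;0;1]
L+ [4;0;1]
C(2,3)∈J2 [4;0;2]
R(1,3)∈J1 [4;1;2]
L+ [5;1;2]
C(2,4)∈J2 [5;1;3]
PS(0,4)∈J2 [5;1;4]
R(0,2)∈J1 [5;2;4]
C(4,3)∈J2 [5;2;5]
mobility = 12 − 4 − 5 = 3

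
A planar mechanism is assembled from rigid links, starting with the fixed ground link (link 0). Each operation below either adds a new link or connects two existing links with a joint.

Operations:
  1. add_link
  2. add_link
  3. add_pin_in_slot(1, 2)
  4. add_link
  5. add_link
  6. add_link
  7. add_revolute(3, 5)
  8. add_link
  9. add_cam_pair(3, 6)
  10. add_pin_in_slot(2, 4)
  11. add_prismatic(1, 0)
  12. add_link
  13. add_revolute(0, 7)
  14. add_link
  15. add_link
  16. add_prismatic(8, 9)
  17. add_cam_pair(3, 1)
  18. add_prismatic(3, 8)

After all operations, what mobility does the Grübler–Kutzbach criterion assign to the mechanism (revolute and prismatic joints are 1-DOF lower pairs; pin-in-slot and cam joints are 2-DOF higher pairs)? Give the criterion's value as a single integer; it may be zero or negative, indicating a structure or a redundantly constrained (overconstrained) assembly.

(L,J1,J2)=(1,0,0); link0 fixed
link1: (2,0,0)
link2: (3,0,0)
PS 1-2 [J2]: (3,0,1)
link3: (4,0,1)
link4: (5,0,1)
link5: (6,0,1)
R 3-5 [J1]: (6,1,1)
link6: (7,1,1)
C 3-6 [J2]: (7,1,2)
PS 2-4 [J2]: (7,1,3)
P 1-0 [J1]: (7,2,3)
link7: (8,2,3)
R 0-7 [J1]: (8,3,3)
link8: (9,3,3)
link9: (10,3,3)
P 8-9 [J1]: (10,4,3)
C 3-1 [J2]: (10,4,4)
P 3-8 [J1]: (10,5,4)
Grübler: 3·9 − 2·5 − 4 = 13

M = 13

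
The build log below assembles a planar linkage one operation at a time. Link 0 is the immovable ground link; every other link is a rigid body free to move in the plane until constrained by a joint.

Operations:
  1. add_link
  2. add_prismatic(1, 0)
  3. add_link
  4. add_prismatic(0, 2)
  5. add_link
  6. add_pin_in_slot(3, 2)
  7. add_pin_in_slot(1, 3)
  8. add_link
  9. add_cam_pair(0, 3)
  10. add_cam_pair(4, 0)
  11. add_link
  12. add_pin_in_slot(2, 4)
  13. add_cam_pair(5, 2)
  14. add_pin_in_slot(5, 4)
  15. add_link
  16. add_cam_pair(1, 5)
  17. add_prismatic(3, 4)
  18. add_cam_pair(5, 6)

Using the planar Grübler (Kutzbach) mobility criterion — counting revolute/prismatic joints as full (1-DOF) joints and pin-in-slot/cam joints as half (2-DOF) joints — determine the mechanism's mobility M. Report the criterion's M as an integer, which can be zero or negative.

M = 3

[1;0;0] (link 0 is ground)
L+ [2;0;0]
P(1,0)∈J1 [2;1;0]
L+ [3;1;0]
P(0,2)∈J1 [3;2;0]
L+ [4;2;0]
PS(3,2)∈J2 [4;2;1]
PS(1,3)∈J2 [4;2;2]
L+ [5;2;2]
C(0,3)∈J2 [5;2;3]
C(4,0)∈J2 [5;2;4]
L+ [6;2;4]
PS(2,4)∈J2 [6;2;5]
C(5,2)∈J2 [6;2;6]
PS(5,4)∈J2 [6;2;7]
L+ [7;2;7]
C(1,5)∈J2 [7;2;8]
P(3,4)∈J1 [7;3;8]
C(5,6)∈J2 [7;3;9]
mobility = 18 − 6 − 9 = 3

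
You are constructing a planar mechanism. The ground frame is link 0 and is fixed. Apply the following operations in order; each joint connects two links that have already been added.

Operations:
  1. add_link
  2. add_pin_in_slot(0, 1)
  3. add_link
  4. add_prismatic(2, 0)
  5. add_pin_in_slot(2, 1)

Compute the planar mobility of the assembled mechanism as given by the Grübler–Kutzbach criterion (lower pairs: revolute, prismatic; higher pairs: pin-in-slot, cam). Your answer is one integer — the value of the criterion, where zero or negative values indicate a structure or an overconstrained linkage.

[1;0;0] (link 0 is ground)
L+ [2;0;0]
PS(0,1)∈J2 [2;0;1]
L+ [3;0;1]
P(2,0)∈J1 [3;1;1]
PS(2,1)∈J2 [3;1;2]
mobility = 6 − 2 − 2 = 2

M = 2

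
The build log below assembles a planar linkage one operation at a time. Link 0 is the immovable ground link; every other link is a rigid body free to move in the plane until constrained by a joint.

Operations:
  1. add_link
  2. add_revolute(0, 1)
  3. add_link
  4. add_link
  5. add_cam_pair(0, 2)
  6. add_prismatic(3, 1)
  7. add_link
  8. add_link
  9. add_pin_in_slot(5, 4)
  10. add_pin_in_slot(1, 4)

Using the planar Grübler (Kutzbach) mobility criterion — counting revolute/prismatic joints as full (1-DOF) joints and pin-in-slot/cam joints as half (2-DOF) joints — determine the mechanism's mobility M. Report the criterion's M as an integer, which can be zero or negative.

L=1 J1=0 J2=0
add link → L=2 J1=0 J2=0
R@0,1 dof=1 J1 → L=2 J1=1 J2=0
add link → L=3 J1=1 J2=0
add link → L=4 J1=1 J2=0
C@0,2 dof=2 J2 → L=4 J1=1 J2=1
P@3,1 dof=1 J1 → L=4 J1=2 J2=1
add link → L=5 J1=2 J2=1
add link → L=6 J1=2 J2=1
PS@5,4 dof=2 J2 → L=6 J1=2 J2=2
PS@1,4 dof=2 J2 → L=6 J1=2 J2=3
M=3(L−1)−2J1−J2=3·5−2·2−3=8

M = 8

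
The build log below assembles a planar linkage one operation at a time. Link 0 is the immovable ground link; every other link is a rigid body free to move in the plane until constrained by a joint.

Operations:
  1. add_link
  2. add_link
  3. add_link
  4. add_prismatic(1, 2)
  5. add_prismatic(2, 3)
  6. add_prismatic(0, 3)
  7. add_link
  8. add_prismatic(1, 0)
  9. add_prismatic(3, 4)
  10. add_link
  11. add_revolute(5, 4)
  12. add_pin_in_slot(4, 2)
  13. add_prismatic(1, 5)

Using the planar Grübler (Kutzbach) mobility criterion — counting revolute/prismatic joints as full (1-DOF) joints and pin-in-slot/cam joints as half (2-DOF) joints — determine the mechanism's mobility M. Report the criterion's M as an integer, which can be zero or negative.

M = 0

link 0 = ground. State L|J1|J2 = 1|0|0
+link1  2|0|0
+link2  3|0|0
+link3  4|0|0
P(1,2) f=1→J1  4|1|0
P(2,3) f=1→J1  4|2|0
P(0,3) f=1→J1  4|3|0
+link4  5|3|0
P(1,0) f=1→J1  5|4|0
P(3,4) f=1→J1  5|5|0
+link5  6|5|0
R(5,4) f=1→J1  6|6|0
PS(4,2) f=2→J2  6|6|1
P(1,5) f=1→J1  6|7|1
M = 3(6−1)−2·7−1 = 15−14−1 = 0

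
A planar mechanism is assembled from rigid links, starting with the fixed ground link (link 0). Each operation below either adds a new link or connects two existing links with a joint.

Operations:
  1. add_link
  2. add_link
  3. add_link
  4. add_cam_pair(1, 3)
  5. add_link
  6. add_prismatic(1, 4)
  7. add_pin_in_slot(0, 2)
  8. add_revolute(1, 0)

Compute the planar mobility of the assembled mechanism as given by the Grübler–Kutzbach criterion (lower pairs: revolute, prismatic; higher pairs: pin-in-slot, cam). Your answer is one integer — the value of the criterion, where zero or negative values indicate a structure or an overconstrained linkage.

(L,J1,J2)=(1,0,0); link0 fixed
link1: (2,0,0)
link2: (3,0,0)
link3: (4,0,0)
C 1-3 [J2]: (4,0,1)
link4: (5,0,1)
P 1-4 [J1]: (5,1,1)
PS 0-2 [J2]: (5,1,2)
R 1-0 [J1]: (5,2,2)
Grübler: 3·4 − 2·2 − 2 = 6

M = 6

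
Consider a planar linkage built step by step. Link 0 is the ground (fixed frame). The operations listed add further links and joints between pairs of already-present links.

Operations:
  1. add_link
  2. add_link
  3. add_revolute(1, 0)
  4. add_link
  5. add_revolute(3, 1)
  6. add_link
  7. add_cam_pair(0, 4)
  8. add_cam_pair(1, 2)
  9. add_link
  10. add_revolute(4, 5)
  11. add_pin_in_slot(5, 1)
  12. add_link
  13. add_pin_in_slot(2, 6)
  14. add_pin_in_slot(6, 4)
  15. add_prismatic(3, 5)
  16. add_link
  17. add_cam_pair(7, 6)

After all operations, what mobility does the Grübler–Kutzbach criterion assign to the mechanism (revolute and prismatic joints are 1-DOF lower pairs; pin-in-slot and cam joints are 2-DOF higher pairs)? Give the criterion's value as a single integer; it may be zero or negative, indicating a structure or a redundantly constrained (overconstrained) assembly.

ground; <1,0,0>
#1 <2,0,0>
#2 <3,0,0>
R:1↔0 J1 <3,1,0>
#3 <4,1,0>
R:3↔1 J1 <4,2,0>
#4 <5,2,0>
C:0↔4 J2 <5,2,1>
C:1↔2 J2 <5,2,2>
#5 <6,2,2>
R:4↔5 J1 <6,3,2>
PS:5↔1 J2 <6,3,3>
#6 <7,3,3>
PS:2↔6 J2 <7,3,4>
PS:6↔4 J2 <7,3,5>
P:3↔5 J1 <7,4,5>
#7 <8,4,5>
C:7↔6 J2 <8,4,6>
3×7 − 2×4 − 1×6 = 7

M = 7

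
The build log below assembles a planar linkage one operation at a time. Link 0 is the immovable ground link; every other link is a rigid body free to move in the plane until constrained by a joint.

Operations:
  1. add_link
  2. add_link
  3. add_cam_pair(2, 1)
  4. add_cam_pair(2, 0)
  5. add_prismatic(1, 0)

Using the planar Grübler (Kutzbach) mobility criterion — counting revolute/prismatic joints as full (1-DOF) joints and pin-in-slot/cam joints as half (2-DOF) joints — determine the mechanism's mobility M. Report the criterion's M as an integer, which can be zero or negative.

link 0 = ground. State L|J1|J2 = 1|0|0
+link1  2|0|0
+link2  3|0|0
C(2,1) f=2→J2  3|0|1
C(2,0) f=2→J2  3|0|2
P(1,0) f=1→J1  3|1|2
M = 3(3−1)−2·1−2 = 6−2−2 = 2

M = 2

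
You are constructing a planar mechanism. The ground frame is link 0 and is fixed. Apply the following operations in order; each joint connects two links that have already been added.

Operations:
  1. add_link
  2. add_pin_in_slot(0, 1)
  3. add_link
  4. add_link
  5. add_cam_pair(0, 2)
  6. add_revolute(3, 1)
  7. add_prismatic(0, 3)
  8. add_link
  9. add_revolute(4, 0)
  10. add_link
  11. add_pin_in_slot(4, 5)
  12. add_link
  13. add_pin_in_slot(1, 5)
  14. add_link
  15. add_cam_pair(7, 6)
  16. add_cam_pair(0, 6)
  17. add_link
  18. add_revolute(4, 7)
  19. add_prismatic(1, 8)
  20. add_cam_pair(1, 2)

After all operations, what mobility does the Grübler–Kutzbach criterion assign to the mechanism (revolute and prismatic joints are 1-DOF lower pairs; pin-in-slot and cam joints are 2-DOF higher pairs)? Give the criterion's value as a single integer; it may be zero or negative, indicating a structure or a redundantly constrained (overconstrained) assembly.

(L,J1,J2)=(1,0,0); link0 fixed
link1: (2,0,0)
PS 0-1 [J2]: (2,0,1)
link2: (3,0,1)
link3: (4,0,1)
C 0-2 [J2]: (4,0,2)
R 3-1 [J1]: (4,1,2)
P 0-3 [J1]: (4,2,2)
link4: (5,2,2)
R 4-0 [J1]: (5,3,2)
link5: (6,3,2)
PS 4-5 [J2]: (6,3,3)
link6: (7,3,3)
PS 1-5 [J2]: (7,3,4)
link7: (8,3,4)
C 7-6 [J2]: (8,3,5)
C 0-6 [J2]: (8,3,6)
link8: (9,3,6)
R 4-7 [J1]: (9,4,6)
P 1-8 [J1]: (9,5,6)
C 1-2 [J2]: (9,5,7)
Grübler: 3·8 − 2·5 − 7 = 7

M = 7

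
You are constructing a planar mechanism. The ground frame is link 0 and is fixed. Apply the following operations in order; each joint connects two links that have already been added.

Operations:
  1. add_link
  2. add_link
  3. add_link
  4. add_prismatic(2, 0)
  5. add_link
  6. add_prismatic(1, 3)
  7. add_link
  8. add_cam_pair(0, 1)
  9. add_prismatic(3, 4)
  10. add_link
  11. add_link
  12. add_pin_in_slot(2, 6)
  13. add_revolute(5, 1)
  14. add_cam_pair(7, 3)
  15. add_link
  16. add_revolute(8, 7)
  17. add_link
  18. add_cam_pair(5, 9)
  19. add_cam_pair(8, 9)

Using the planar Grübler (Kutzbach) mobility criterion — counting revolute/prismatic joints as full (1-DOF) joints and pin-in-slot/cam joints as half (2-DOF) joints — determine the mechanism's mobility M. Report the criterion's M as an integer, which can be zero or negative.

M = 12

link 0 = ground. State L|J1|J2 = 1|0|0
+link1  2|0|0
+link2  3|0|0
+link3  4|0|0
P(2,0) f=1→J1  4|1|0
+link4  5|1|0
P(1,3) f=1→J1  5|2|0
+link5  6|2|0
C(0,1) f=2→J2  6|2|1
P(3,4) f=1→J1  6|3|1
+link6  7|3|1
+link7  8|3|1
PS(2,6) f=2→J2  8|3|2
R(5,1) f=1→J1  8|4|2
C(7,3) f=2→J2  8|4|3
+link8  9|4|3
R(8,7) f=1→J1  9|5|3
+link9  10|5|3
C(5,9) f=2→J2  10|5|4
C(8,9) f=2→J2  10|5|5
M = 3(10−1)−2·5−5 = 27−10−5 = 12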